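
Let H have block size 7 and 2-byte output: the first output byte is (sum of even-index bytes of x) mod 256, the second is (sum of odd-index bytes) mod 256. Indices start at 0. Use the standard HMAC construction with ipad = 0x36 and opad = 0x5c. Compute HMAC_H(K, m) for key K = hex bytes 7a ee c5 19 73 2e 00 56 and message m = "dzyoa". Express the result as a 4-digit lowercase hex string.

699e

Key hex bytes 7a ee c5 19 73 2e 00 56 is 8 bytes > B = 7, so hash it first: H(key) = b2 8b, then zero-pad to 7 bytes: K' = b2 8b 00 00 00 00 00.
K' ⊕ ipad = 84 bd 36 36 36 36 36.  K' ⊕ opad = ee d7 5c 5c 5c 5c 5c.
Inner input = (K'⊕ipad) ∥ m = 84 bd 36 36 36 36 36 ∥ 64 7a 79 6f 61.
Inner hash: even-index sum = 527 mod 256 = 15; odd-index sum = 615 mod 256 = 103 → 0f 67.
Outer input = (K'⊕opad) ∥ inner = ee d7 5c 5c 5c 5c 5c ∥ 0f 67.
Outer hash (tag): even-index sum = 617 mod 256 = 105; odd-index sum = 414 mod 256 = 158 → 69 9e.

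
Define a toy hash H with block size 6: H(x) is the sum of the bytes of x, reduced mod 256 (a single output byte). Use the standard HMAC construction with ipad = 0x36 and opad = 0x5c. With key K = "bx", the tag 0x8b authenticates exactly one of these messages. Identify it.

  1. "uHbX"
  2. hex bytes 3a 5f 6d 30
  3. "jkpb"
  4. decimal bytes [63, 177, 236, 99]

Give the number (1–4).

4

Key "bx" = 62 78 is 2 bytes ≤ B = 6; zero-pad to 6 bytes: K' = 62 78 00 00 00 00.
K' ⊕ ipad = 54 4e 36 36 36 36; K' ⊕ opad = 3e 24 5c 5c 5c 5c.
m1: inner = H(54 4e 36 36 36 36 75 48 62 58) = f1; tag = H(3e 24 5c 5c 5c 5c f1) = c3
m2: inner = H(54 4e 36 36 36 36 3a 5f 6d 30) = b0; tag = H(3e 24 5c 5c 5c 5c b0) = 82
m3: inner = H(54 4e 36 36 36 36 6a 6b 70 62) = 21; tag = H(3e 24 5c 5c 5c 5c 21) = f3
m4: inner = H(54 4e 36 36 36 36 3f b1 ec 63) = b9; tag = H(3e 24 5c 5c 5c 5c b9) = 8b ← matches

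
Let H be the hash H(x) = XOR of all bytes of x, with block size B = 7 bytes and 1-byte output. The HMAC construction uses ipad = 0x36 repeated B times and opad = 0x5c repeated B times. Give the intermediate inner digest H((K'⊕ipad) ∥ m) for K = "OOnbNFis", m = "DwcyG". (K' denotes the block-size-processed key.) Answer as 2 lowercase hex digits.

46

Key "OOnbNFis" = 4f 4f 6e 62 4e 46 69 73 is 8 bytes > B = 7, so hash it first: H(key) = 1e, then zero-pad to 7 bytes: K' = 1e 00 00 00 00 00 00.
K' ⊕ ipad = 28 36 36 36 36 36 36.
Inner input = 28 36 36 36 36 36 36 ∥ 44 77 63 79 47.
Inner hash: XOR 28⊕36⊕36⊕36⊕36⊕36⊕36⊕44⊕77⊕63⊕79⊕47 = 46.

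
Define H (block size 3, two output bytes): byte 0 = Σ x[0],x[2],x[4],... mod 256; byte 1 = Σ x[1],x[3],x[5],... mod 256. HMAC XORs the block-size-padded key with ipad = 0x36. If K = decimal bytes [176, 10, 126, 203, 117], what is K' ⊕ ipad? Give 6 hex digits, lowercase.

Key decimal bytes [176, 10, 126, 203, 117] = b0 0a 7e cb 75 is 5 bytes > B = 3, so hash it first: H(key) = a3 d5, then zero-pad to 3 bytes: K' = a3 d5 00.
XOR each byte with 0x36: a3⊕36=95, d5⊕36=e3, 00⊕36=36.

95e336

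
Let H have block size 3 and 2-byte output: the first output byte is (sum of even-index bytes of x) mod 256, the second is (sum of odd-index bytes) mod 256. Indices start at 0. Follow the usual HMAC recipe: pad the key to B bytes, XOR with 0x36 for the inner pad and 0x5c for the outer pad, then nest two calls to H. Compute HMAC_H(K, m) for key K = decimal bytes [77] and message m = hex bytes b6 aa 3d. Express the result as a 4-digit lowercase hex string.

Key decimal bytes [77] = 4d is 1 byte ≤ B = 3; zero-pad to 3 bytes: K' = 4d 00 00.
K' ⊕ ipad = 7b 36 36.  K' ⊕ opad = 11 5c 5c.
Inner input = (K'⊕ipad) ∥ m = 7b 36 36 ∥ b6 aa 3d.
Inner hash: even-index sum = 347 mod 256 = 91; odd-index sum = 297 mod 256 = 41 → 5b 29.
Outer input = (K'⊕opad) ∥ inner = 11 5c 5c ∥ 5b 29.
Outer hash (tag): even-index sum = 150 mod 256 = 150; odd-index sum = 183 mod 256 = 183 → 96 b7.

96b7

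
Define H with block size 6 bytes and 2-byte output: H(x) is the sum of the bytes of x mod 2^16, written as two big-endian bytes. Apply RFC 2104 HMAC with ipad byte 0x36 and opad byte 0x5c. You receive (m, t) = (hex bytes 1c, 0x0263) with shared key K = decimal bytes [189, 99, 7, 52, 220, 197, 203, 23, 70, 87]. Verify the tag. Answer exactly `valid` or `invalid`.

valid

Key decimal bytes [189, 99, 7, 52, 220, 197, 203, 23, 70, 87] = bd 63 07 34 dc c5 cb 17 46 57 is 10 bytes > B = 6, so hash it first: H(key) = 04 7b, then zero-pad to 6 bytes: K' = 04 7b 00 00 00 00.
K' ⊕ ipad = 32 4d 36 36 36 36; K' ⊕ opad = 58 27 5c 5c 5c 5c.
Inner hash: sum = 50+77+54+54+54+54+28 = 371 → 01 73.
Outer hash (recomputed tag): sum = 88+39+92+92+92+92+1+115 = 611 → 02 63.
Recomputed tag = 0263; claimed = 0263 → match.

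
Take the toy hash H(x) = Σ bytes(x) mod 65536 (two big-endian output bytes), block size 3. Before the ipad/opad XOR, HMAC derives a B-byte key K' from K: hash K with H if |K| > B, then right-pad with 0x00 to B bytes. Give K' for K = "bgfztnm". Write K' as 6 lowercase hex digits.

|K| = 7 > B = 3, so first hash the key.
H(K): sum = 98+103+102+122+116+110+109 = 760 → 02 f8.
Zero-pad H(K) = 02 f8 to 3 bytes: K' = 02 f8 00.

02f800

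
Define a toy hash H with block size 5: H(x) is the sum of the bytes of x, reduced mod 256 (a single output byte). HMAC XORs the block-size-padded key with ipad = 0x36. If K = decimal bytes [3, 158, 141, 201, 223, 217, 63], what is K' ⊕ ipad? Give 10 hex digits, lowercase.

Key decimal bytes [3, 158, 141, 201, 223, 217, 63] = 03 9e 8d c9 df d9 3f is 7 bytes > B = 5, so hash it first: H(key) = ee, then zero-pad to 5 bytes: K' = ee 00 00 00 00.
XOR each byte with 0x36: ee⊕36=d8, 00⊕36=36, 00⊕36=36, 00⊕36=36, 00⊕36=36.

d836363636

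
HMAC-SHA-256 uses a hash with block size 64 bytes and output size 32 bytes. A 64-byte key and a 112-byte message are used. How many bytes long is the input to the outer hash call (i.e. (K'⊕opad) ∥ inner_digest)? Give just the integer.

Key is 64 ≤ 64 bytes, zero-padded: |K'| = 64.
Outer input = (K'⊕opad) ∥ H(inner) → 64 + 32 = 96 bytes.

96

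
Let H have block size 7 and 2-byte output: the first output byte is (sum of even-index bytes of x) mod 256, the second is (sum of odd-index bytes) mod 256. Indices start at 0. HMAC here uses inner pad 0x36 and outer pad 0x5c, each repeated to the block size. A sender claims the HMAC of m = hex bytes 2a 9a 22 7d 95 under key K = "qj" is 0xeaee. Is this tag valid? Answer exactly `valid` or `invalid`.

valid

Key "qj" = 71 6a is 2 bytes ≤ B = 7; zero-pad to 7 bytes: K' = 71 6a 00 00 00 00 00.
K' ⊕ ipad = 47 5c 36 36 36 36 36; K' ⊕ opad = 2d 36 5c 5c 5c 5c 5c.
Inner hash: even-index sum = 512 mod 256 = 0; odd-index sum = 425 mod 256 = 169 → 00 a9.
Outer hash (recomputed tag): even-index sum = 490 mod 256 = 234; odd-index sum = 238 mod 256 = 238 → ea ee.
Recomputed tag = eaee; claimed = eaee → match.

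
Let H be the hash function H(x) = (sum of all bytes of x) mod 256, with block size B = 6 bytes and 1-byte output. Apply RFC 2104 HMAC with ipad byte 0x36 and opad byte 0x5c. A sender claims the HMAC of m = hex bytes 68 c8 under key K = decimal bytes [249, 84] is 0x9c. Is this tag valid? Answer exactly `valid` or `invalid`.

Key decimal bytes [249, 84] = f9 54 is 2 bytes ≤ B = 6; zero-pad to 6 bytes: K' = f9 54 00 00 00 00.
K' ⊕ ipad = cf 62 36 36 36 36; K' ⊕ opad = a5 08 5c 5c 5c 5c.
Inner hash: sum = 207+98+54+54+54+54+104+200 = 825; mod 256 = 57 → 39.
Outer hash (recomputed tag): sum = 165+8+92+92+92+92+57 = 598; mod 256 = 86 → 56.
Recomputed tag = 56; claimed = 9c → mismatch.

invalid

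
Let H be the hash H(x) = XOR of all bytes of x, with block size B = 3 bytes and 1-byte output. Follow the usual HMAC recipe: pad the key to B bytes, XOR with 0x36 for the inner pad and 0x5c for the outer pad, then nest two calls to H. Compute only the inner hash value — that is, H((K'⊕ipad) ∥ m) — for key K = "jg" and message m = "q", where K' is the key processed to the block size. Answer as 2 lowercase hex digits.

Key "jg" = 6a 67 is 2 bytes ≤ B = 3; zero-pad to 3 bytes: K' = 6a 67 00.
K' ⊕ ipad = 5c 51 36.
Inner input = 5c 51 36 ∥ 71.
Inner hash: XOR 5c⊕51⊕36⊕71 = 4a.

4a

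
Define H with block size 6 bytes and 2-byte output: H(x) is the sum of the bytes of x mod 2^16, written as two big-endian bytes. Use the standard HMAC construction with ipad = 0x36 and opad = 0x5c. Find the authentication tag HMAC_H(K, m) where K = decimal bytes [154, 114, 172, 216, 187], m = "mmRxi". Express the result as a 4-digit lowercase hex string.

03f8

Key decimal bytes [154, 114, 172, 216, 187] = 9a 72 ac d8 bb is 5 bytes ≤ B = 6; zero-pad to 6 bytes: K' = 9a 72 ac d8 bb 00.
K' ⊕ ipad = ac 44 9a ee 8d 36.  K' ⊕ opad = c6 2e f0 84 e7 5c.
Inner input = (K'⊕ipad) ∥ m = ac 44 9a ee 8d 36 ∥ 6d 6d 52 78 69.
Inner hash: sum = 172+68+154+238+141+54+109+109+82+120+105 = 1352 → 05 48.
Outer input = (K'⊕opad) ∥ inner = c6 2e f0 84 e7 5c ∥ 05 48.
Outer hash (tag): sum = 198+46+240+132+231+92+5+72 = 1016 → 03 f8.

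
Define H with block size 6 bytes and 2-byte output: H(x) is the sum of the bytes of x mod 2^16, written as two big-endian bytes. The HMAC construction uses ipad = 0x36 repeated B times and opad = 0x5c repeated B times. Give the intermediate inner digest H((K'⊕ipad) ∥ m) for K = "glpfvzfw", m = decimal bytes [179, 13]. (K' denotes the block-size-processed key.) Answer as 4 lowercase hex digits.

020d

Key "glpfvzfw" = 67 6c 70 66 76 7a 66 77 is 8 bytes > B = 6, so hash it first: H(key) = 03 76, then zero-pad to 6 bytes: K' = 03 76 00 00 00 00.
K' ⊕ ipad = 35 40 36 36 36 36.
Inner input = 35 40 36 36 36 36 ∥ b3 0d.
Inner hash: sum = 53+64+54+54+54+54+179+13 = 525 → 02 0d.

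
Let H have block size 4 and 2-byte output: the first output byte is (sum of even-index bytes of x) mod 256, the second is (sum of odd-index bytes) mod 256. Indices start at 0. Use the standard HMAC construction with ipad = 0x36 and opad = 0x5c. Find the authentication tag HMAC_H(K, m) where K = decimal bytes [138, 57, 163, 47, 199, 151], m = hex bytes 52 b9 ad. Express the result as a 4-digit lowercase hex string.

fbb7

Key decimal bytes [138, 57, 163, 47, 199, 151] = 8a 39 a3 2f c7 97 is 6 bytes > B = 4, so hash it first: H(key) = f4 ff, then zero-pad to 4 bytes: K' = f4 ff 00 00.
K' ⊕ ipad = c2 c9 36 36.  K' ⊕ opad = a8 a3 5c 5c.
Inner input = (K'⊕ipad) ∥ m = c2 c9 36 36 ∥ 52 b9 ad.
Inner hash: even-index sum = 503 mod 256 = 247; odd-index sum = 440 mod 256 = 184 → f7 b8.
Outer input = (K'⊕opad) ∥ inner = a8 a3 5c 5c ∥ f7 b8.
Outer hash (tag): even-index sum = 507 mod 256 = 251; odd-index sum = 439 mod 256 = 183 → fb b7.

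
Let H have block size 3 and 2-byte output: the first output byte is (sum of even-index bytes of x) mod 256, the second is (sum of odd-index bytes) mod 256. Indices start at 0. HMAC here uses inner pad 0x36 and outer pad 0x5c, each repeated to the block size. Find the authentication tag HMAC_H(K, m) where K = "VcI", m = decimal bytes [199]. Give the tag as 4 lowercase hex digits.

Key "VcI" = 56 63 49 is exactly B = 3 bytes: K' = 56 63 49.
K' ⊕ ipad = 60 55 7f.  K' ⊕ opad = 0a 3f 15.
Inner input = (K'⊕ipad) ∥ m = 60 55 7f ∥ c7.
Inner hash: even-index sum = 223 mod 256 = 223; odd-index sum = 284 mod 256 = 28 → df 1c.
Outer input = (K'⊕opad) ∥ inner = 0a 3f 15 ∥ df 1c.
Outer hash (tag): even-index sum = 59 mod 256 = 59; odd-index sum = 286 mod 256 = 30 → 3b 1e.

3b1e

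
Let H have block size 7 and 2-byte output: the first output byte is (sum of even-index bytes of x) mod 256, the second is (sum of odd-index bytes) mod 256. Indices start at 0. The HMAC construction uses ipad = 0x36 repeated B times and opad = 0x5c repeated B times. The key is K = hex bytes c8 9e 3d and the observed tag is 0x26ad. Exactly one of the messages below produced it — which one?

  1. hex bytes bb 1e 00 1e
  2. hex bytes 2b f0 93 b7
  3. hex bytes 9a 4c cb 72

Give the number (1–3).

3

Key hex bytes c8 9e 3d is 3 bytes ≤ B = 7; zero-pad to 7 bytes: K' = c8 9e 3d 00 00 00 00.
K' ⊕ ipad = fe a8 0b 36 36 36 36; K' ⊕ opad = 94 c2 61 5c 5c 5c 5c.
m1: inner = H(fe a8 0b 36 36 36 36 bb 1e 00 1e) = b1 cf; tag = H(94 c2 61 5c 5c 5c 5c b1 cf) = 7c2b
m2: inner = H(fe a8 0b 36 36 36 36 2b f0 93 b7) = 1c d2; tag = H(94 c2 61 5c 5c 5c 5c 1c d2) = 7f96
m3: inner = H(fe a8 0b 36 36 36 36 9a 4c cb 72) = 33 79; tag = H(94 c2 61 5c 5c 5c 5c 33 79) = 26ad ← matches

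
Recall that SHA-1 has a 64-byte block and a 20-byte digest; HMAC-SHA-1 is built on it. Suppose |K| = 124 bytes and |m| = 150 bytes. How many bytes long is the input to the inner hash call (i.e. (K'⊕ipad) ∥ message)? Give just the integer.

Key is 124 > 64 bytes, so it is hashed to 20 bytes then zero-padded to 64: |K'| = 64.
Inner input = (K'⊕ipad) ∥ m → 64 + 150 = 214 bytes.

214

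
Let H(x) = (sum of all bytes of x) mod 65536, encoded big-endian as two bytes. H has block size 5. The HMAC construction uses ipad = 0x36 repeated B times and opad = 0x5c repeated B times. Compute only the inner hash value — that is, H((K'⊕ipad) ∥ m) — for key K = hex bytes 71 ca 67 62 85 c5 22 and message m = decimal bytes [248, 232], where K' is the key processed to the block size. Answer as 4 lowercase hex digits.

02fd

Key hex bytes 71 ca 67 62 85 c5 22 is 7 bytes > B = 5, so hash it first: H(key) = 03 70, then zero-pad to 5 bytes: K' = 03 70 00 00 00.
K' ⊕ ipad = 35 46 36 36 36.
Inner input = 35 46 36 36 36 ∥ f8 e8.
Inner hash: sum = 53+70+54+54+54+248+232 = 765 → 02 fd.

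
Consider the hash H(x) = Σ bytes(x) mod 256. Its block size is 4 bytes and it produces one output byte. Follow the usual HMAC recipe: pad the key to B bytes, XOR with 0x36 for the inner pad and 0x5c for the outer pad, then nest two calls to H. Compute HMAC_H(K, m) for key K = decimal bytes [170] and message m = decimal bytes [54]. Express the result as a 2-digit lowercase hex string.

Key decimal bytes [170] = aa is 1 byte ≤ B = 4; zero-pad to 4 bytes: K' = aa 00 00 00.
K' ⊕ ipad = 9c 36 36 36.  K' ⊕ opad = f6 5c 5c 5c.
Inner input = (K'⊕ipad) ∥ m = 9c 36 36 36 ∥ 36.
Inner hash: sum = 156+54+54+54+54 = 372; mod 256 = 116 → 74.
Outer input = (K'⊕opad) ∥ inner = f6 5c 5c 5c ∥ 74.
Outer hash (tag): sum = 246+92+92+92+116 = 638; mod 256 = 126 → 7e.

7e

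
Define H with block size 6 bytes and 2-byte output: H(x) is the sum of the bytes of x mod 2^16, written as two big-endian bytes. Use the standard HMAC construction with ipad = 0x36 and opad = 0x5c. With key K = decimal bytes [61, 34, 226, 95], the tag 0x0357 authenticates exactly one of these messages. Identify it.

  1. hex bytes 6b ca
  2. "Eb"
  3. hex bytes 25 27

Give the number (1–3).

Key decimal bytes [61, 34, 226, 95] = 3d 22 e2 5f is 4 bytes ≤ B = 6; zero-pad to 6 bytes: K' = 3d 22 e2 5f 00 00.
K' ⊕ ipad = 0b 14 d4 69 36 36; K' ⊕ opad = 61 7e be 03 5c 5c.
m1: inner = H(0b 14 d4 69 36 36 6b ca) = 02 fd; tag = H(61 7e be 03 5c 5c 02 fd) = 0357 ← matches
m2: inner = H(0b 14 d4 69 36 36 45 62) = 02 6f; tag = H(61 7e be 03 5c 5c 02 6f) = 02c9
m3: inner = H(0b 14 d4 69 36 36 25 27) = 02 14; tag = H(61 7e be 03 5c 5c 02 14) = 026e

1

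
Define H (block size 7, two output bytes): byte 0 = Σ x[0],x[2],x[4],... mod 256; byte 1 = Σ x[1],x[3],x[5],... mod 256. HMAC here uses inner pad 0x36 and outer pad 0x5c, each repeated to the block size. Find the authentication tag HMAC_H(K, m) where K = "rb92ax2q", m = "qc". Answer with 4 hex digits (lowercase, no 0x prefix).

9ee6

Key "rb92ax2q" = 72 62 39 32 61 78 32 71 is 8 bytes > B = 7, so hash it first: H(key) = 3e 7d, then zero-pad to 7 bytes: K' = 3e 7d 00 00 00 00 00.
K' ⊕ ipad = 08 4b 36 36 36 36 36.  K' ⊕ opad = 62 21 5c 5c 5c 5c 5c.
Inner input = (K'⊕ipad) ∥ m = 08 4b 36 36 36 36 36 ∥ 71 63.
Inner hash: even-index sum = 269 mod 256 = 13; odd-index sum = 296 mod 256 = 40 → 0d 28.
Outer input = (K'⊕opad) ∥ inner = 62 21 5c 5c 5c 5c 5c ∥ 0d 28.
Outer hash (tag): even-index sum = 414 mod 256 = 158; odd-index sum = 230 mod 256 = 230 → 9e e6.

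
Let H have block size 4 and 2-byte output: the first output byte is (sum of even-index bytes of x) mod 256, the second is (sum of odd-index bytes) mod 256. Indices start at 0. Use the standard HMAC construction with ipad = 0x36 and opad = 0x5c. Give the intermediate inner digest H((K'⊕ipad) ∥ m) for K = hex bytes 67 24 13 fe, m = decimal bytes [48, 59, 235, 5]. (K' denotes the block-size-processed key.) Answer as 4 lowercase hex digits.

Key hex bytes 67 24 13 fe is exactly B = 4 bytes: K' = 67 24 13 fe.
K' ⊕ ipad = 51 12 25 c8.
Inner input = 51 12 25 c8 ∥ 30 3b eb 05.
Inner hash: even-index sum = 401 mod 256 = 145; odd-index sum = 282 mod 256 = 26 → 91 1a.

911a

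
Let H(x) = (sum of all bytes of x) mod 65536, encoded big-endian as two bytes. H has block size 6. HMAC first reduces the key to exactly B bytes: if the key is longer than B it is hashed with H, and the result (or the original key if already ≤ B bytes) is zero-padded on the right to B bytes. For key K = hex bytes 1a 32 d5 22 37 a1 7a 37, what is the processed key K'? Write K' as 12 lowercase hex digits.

|K| = 8 > B = 6, so first hash the key.
H(K): sum = 26+50+213+34+55+161+122+55 = 716 → 02 cc.
Zero-pad H(K) = 02 cc to 6 bytes: K' = 02 cc 00 00 00 00.

02cc00000000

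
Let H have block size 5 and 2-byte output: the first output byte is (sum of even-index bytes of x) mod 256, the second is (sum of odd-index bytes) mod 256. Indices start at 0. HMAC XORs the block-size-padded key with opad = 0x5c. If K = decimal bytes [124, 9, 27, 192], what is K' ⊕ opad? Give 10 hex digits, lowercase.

2055479c5c

Key decimal bytes [124, 9, 27, 192] = 7c 09 1b c0 is 4 bytes ≤ B = 5; zero-pad to 5 bytes: K' = 7c 09 1b c0 00.
XOR each byte with 0x5c: 7c⊕5c=20, 09⊕5c=55, 1b⊕5c=47, c0⊕5c=9c, 00⊕5c=5c.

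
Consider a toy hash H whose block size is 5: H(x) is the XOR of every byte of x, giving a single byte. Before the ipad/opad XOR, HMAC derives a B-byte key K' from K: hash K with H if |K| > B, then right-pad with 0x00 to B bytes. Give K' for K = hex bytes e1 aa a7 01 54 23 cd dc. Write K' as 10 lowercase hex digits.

8b00000000

|K| = 8 > B = 5, so first hash the key.
H(K): XOR e1⊕aa⊕a7⊕01⊕54⊕23⊕cd⊕dc = 8b.
Zero-pad H(K) = 8b to 5 bytes: K' = 8b 00 00 00 00.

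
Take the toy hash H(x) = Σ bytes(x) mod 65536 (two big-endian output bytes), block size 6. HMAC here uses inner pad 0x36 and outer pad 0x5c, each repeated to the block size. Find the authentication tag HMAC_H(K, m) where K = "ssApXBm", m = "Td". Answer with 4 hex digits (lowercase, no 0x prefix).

02fe

Key "ssApXBm" = 73 73 41 70 58 42 6d is 7 bytes > B = 6, so hash it first: H(key) = 02 9e, then zero-pad to 6 bytes: K' = 02 9e 00 00 00 00.
K' ⊕ ipad = 34 a8 36 36 36 36.  K' ⊕ opad = 5e c2 5c 5c 5c 5c.
Inner input = (K'⊕ipad) ∥ m = 34 a8 36 36 36 36 ∥ 54 64.
Inner hash: sum = 52+168+54+54+54+54+84+100 = 620 → 02 6c.
Outer input = (K'⊕opad) ∥ inner = 5e c2 5c 5c 5c 5c ∥ 02 6c.
Outer hash (tag): sum = 94+194+92+92+92+92+2+108 = 766 → 02 fe.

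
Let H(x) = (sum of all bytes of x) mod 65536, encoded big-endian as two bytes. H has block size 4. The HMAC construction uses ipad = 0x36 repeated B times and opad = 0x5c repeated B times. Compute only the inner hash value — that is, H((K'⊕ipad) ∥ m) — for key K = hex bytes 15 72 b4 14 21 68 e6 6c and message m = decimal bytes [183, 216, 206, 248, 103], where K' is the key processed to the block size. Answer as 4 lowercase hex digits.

0479

Key hex bytes 15 72 b4 14 21 68 e6 6c is 8 bytes > B = 4, so hash it first: H(key) = 03 2a, then zero-pad to 4 bytes: K' = 03 2a 00 00.
K' ⊕ ipad = 35 1c 36 36.
Inner input = 35 1c 36 36 ∥ b7 d8 ce f8 67.
Inner hash: sum = 53+28+54+54+183+216+206+248+103 = 1145 → 04 79.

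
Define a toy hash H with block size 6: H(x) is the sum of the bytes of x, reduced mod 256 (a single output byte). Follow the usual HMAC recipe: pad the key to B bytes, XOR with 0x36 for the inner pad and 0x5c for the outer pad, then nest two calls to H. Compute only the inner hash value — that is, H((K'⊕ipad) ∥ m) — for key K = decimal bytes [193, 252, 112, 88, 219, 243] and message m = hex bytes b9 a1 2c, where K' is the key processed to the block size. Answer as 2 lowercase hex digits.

Key decimal bytes [193, 252, 112, 88, 219, 243] = c1 fc 70 58 db f3 is exactly B = 6 bytes: K' = c1 fc 70 58 db f3.
K' ⊕ ipad = f7 ca 46 6e ed c5.
Inner input = f7 ca 46 6e ed c5 ∥ b9 a1 2c.
Inner hash: sum = 247+202+70+110+237+197+185+161+44 = 1453; mod 256 = 173 → ad.

ad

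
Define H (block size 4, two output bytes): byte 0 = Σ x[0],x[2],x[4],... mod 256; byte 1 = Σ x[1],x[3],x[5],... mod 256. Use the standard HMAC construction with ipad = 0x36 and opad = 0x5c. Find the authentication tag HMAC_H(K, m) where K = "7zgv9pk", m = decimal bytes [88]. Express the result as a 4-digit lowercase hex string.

7c24

Key "7zgv9pk" = 37 7a 67 76 39 70 6b is 7 bytes > B = 4, so hash it first: H(key) = 42 60, then zero-pad to 4 bytes: K' = 42 60 00 00.
K' ⊕ ipad = 74 56 36 36.  K' ⊕ opad = 1e 3c 5c 5c.
Inner input = (K'⊕ipad) ∥ m = 74 56 36 36 ∥ 58.
Inner hash: even-index sum = 258 mod 256 = 2; odd-index sum = 140 mod 256 = 140 → 02 8c.
Outer input = (K'⊕opad) ∥ inner = 1e 3c 5c 5c ∥ 02 8c.
Outer hash (tag): even-index sum = 124 mod 256 = 124; odd-index sum = 292 mod 256 = 36 → 7c 24.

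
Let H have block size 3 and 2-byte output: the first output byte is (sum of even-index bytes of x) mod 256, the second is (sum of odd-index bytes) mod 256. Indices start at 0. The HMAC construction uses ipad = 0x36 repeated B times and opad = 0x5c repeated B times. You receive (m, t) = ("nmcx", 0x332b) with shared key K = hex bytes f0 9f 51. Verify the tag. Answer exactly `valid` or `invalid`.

invalid

Key hex bytes f0 9f 51 is exactly B = 3 bytes: K' = f0 9f 51.
K' ⊕ ipad = c6 a9 67; K' ⊕ opad = ac c3 0d.
Inner hash: even-index sum = 530 mod 256 = 18; odd-index sum = 378 mod 256 = 122 → 12 7a.
Outer hash (recomputed tag): even-index sum = 307 mod 256 = 51; odd-index sum = 213 mod 256 = 213 → 33 d5.
Recomputed tag = 33d5; claimed = 332b → mismatch.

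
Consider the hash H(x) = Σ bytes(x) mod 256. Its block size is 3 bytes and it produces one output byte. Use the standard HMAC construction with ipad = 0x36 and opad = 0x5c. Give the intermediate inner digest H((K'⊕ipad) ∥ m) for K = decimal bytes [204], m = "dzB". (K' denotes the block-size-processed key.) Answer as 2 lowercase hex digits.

86

Key decimal bytes [204] = cc is 1 byte ≤ B = 3; zero-pad to 3 bytes: K' = cc 00 00.
K' ⊕ ipad = fa 36 36.
Inner input = fa 36 36 ∥ 64 7a 42.
Inner hash: sum = 250+54+54+100+122+66 = 646; mod 256 = 134 → 86.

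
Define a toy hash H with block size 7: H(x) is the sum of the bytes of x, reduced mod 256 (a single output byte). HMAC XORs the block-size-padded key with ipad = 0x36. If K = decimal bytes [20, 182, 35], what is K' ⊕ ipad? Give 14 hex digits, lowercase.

22801536363636

Key decimal bytes [20, 182, 35] = 14 b6 23 is 3 bytes ≤ B = 7; zero-pad to 7 bytes: K' = 14 b6 23 00 00 00 00.
XOR each byte with 0x36: 14⊕36=22, b6⊕36=80, 23⊕36=15, 00⊕36=36, 00⊕36=36, 00⊕36=36, 00⊕36=36.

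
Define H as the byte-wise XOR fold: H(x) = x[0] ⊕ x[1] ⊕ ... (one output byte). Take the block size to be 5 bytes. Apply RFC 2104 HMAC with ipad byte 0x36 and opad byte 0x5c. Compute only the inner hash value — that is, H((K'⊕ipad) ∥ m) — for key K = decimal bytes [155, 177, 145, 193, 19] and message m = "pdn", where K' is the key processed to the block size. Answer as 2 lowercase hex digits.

Key decimal bytes [155, 177, 145, 193, 19] = 9b b1 91 c1 13 is exactly B = 5 bytes: K' = 9b b1 91 c1 13.
K' ⊕ ipad = ad 87 a7 f7 25.
Inner input = ad 87 a7 f7 25 ∥ 70 64 6e.
Inner hash: XOR ad⊕87⊕a7⊕f7⊕25⊕70⊕64⊕6e = 25.

25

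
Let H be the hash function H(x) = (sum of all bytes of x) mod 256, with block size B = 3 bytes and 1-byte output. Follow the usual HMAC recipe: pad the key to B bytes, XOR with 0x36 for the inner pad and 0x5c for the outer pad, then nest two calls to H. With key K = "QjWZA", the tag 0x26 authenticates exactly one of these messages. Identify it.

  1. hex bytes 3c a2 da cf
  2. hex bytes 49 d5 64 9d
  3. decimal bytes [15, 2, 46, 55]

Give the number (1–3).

3

Key "QjWZA" = 51 6a 57 5a 41 is 5 bytes > B = 3, so hash it first: H(key) = ad, then zero-pad to 3 bytes: K' = ad 00 00.
K' ⊕ ipad = 9b 36 36; K' ⊕ opad = f1 5c 5c.
m1: inner = H(9b 36 36 3c a2 da cf) = 8e; tag = H(f1 5c 5c 8e) = 37
m2: inner = H(9b 36 36 49 d5 64 9d) = 26; tag = H(f1 5c 5c 26) = cf
m3: inner = H(9b 36 36 0f 02 2e 37) = 7d; tag = H(f1 5c 5c 7d) = 26 ← matches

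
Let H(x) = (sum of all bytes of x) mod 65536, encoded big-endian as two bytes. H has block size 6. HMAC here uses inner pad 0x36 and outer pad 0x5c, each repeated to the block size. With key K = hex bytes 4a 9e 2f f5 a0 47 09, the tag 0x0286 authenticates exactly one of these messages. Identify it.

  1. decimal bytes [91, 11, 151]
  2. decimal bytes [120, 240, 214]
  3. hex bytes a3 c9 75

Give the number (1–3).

2

Key hex bytes 4a 9e 2f f5 a0 47 09 is 7 bytes > B = 6, so hash it first: H(key) = 02 fc, then zero-pad to 6 bytes: K' = 02 fc 00 00 00 00.
K' ⊕ ipad = 34 ca 36 36 36 36; K' ⊕ opad = 5e a0 5c 5c 5c 5c.
m1: inner = H(34 ca 36 36 36 36 5b 0b 97) = 02 d3; tag = H(5e a0 5c 5c 5c 5c 02 d3) = 0343
m2: inner = H(34 ca 36 36 36 36 78 f0 d6) = 04 14; tag = H(5e a0 5c 5c 5c 5c 04 14) = 0286 ← matches
m3: inner = H(34 ca 36 36 36 36 a3 c9 75) = 03 b7; tag = H(5e a0 5c 5c 5c 5c 03 b7) = 0328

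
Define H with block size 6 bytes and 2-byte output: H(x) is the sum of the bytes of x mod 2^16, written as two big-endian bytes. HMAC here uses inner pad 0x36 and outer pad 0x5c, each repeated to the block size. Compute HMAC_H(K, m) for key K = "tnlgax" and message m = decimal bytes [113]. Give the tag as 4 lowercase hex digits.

Key "tnlgax" = 74 6e 6c 67 61 78 is exactly B = 6 bytes: K' = 74 6e 6c 67 61 78.
K' ⊕ ipad = 42 58 5a 51 57 4e.  K' ⊕ opad = 28 32 30 3b 3d 24.
Inner input = (K'⊕ipad) ∥ m = 42 58 5a 51 57 4e ∥ 71.
Inner hash: sum = 66+88+90+81+87+78+113 = 603 → 02 5b.
Outer input = (K'⊕opad) ∥ inner = 28 32 30 3b 3d 24 ∥ 02 5b.
Outer hash (tag): sum = 40+50+48+59+61+36+2+91 = 387 → 01 83.

0183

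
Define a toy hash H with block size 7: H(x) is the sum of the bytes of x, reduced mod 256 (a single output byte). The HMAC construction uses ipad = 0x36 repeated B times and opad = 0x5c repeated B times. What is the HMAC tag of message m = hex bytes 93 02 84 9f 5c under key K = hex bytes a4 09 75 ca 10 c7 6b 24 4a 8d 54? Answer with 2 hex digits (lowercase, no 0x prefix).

Key hex bytes a4 09 75 ca 10 c7 6b 24 4a 8d 54 is 11 bytes > B = 7, so hash it first: H(key) = 7d, then zero-pad to 7 bytes: K' = 7d 00 00 00 00 00 00.
K' ⊕ ipad = 4b 36 36 36 36 36 36.  K' ⊕ opad = 21 5c 5c 5c 5c 5c 5c.
Inner input = (K'⊕ipad) ∥ m = 4b 36 36 36 36 36 36 ∥ 93 02 84 9f 5c.
Inner hash: sum = 75+54+54+54+54+54+54+147+2+132+159+92 = 931; mod 256 = 163 → a3.
Outer input = (K'⊕opad) ∥ inner = 21 5c 5c 5c 5c 5c 5c ∥ a3.
Outer hash (tag): sum = 33+92+92+92+92+92+92+163 = 748; mod 256 = 236 → ec.

ec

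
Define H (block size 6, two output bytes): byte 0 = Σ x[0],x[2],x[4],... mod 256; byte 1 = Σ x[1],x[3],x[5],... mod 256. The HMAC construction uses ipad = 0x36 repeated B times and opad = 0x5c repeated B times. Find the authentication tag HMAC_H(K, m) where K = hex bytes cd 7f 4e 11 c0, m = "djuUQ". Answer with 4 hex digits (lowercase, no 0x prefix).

d231

Key hex bytes cd 7f 4e 11 c0 is 5 bytes ≤ B = 6; zero-pad to 6 bytes: K' = cd 7f 4e 11 c0 00.
K' ⊕ ipad = fb 49 78 27 f6 36.  K' ⊕ opad = 91 23 12 4d 9c 5c.
Inner input = (K'⊕ipad) ∥ m = fb 49 78 27 f6 36 ∥ 64 6a 75 55 51.
Inner hash: even-index sum = 915 mod 256 = 147; odd-index sum = 357 mod 256 = 101 → 93 65.
Outer input = (K'⊕opad) ∥ inner = 91 23 12 4d 9c 5c ∥ 93 65.
Outer hash (tag): even-index sum = 466 mod 256 = 210; odd-index sum = 305 mod 256 = 49 → d2 31.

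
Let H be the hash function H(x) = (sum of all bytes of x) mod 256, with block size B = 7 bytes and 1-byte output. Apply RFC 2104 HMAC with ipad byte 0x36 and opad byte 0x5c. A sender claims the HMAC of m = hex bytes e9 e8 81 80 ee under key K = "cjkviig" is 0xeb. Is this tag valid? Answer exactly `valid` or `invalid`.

invalid

Key "cjkviig" = 63 6a 6b 76 69 69 67 is exactly B = 7 bytes: K' = 63 6a 6b 76 69 69 67.
K' ⊕ ipad = 55 5c 5d 40 5f 5f 51; K' ⊕ opad = 3f 36 37 2a 35 35 3b.
Inner hash: sum = 85+92+93+64+95+95+81+233+232+129+128+238 = 1565; mod 256 = 29 → 1d.
Outer hash (recomputed tag): sum = 63+54+55+42+53+53+59+29 = 408; mod 256 = 152 → 98.
Recomputed tag = 98; claimed = eb → mismatch.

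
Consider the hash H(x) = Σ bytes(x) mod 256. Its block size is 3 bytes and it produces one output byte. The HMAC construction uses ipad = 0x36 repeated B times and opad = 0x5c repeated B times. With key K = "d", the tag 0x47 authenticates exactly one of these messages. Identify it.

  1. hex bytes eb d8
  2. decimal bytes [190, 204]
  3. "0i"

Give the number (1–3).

3

Key "d" = 64 is 1 byte ≤ B = 3; zero-pad to 3 bytes: K' = 64 00 00.
K' ⊕ ipad = 52 36 36; K' ⊕ opad = 38 5c 5c.
m1: inner = H(52 36 36 eb d8) = 81; tag = H(38 5c 5c 81) = 71
m2: inner = H(52 36 36 be cc) = 48; tag = H(38 5c 5c 48) = 38
m3: inner = H(52 36 36 30 69) = 57; tag = H(38 5c 5c 57) = 47 ← matches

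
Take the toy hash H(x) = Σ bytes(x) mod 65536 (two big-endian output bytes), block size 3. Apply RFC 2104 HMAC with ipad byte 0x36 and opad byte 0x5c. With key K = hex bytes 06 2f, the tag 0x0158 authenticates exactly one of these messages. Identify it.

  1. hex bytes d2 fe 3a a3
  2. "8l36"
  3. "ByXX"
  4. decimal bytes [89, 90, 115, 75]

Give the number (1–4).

1

Key hex bytes 06 2f is 2 bytes ≤ B = 3; zero-pad to 3 bytes: K' = 06 2f 00.
K' ⊕ ipad = 30 19 36; K' ⊕ opad = 5a 73 5c.
m1: inner = H(30 19 36 d2 fe 3a a3) = 03 2c; tag = H(5a 73 5c 03 2c) = 0158 ← matches
m2: inner = H(30 19 36 38 6c 33 36) = 01 8c; tag = H(5a 73 5c 01 8c) = 01b6
m3: inner = H(30 19 36 42 79 58 58) = 01 ea; tag = H(5a 73 5c 01 ea) = 0214
m4: inner = H(30 19 36 59 5a 73 4b) = 01 f0; tag = H(5a 73 5c 01 f0) = 021a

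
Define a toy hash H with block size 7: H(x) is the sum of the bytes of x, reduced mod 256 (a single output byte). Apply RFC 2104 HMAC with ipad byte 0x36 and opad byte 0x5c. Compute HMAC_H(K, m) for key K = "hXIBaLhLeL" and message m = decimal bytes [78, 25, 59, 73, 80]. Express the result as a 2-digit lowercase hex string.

13

Key "hXIBaLhLeL" = 68 58 49 42 61 4c 68 4c 65 4c is 10 bytes > B = 7, so hash it first: H(key) = 5d, then zero-pad to 7 bytes: K' = 5d 00 00 00 00 00 00.
K' ⊕ ipad = 6b 36 36 36 36 36 36.  K' ⊕ opad = 01 5c 5c 5c 5c 5c 5c.
Inner input = (K'⊕ipad) ∥ m = 6b 36 36 36 36 36 36 ∥ 4e 19 3b 49 50.
Inner hash: sum = 107+54+54+54+54+54+54+78+25+59+73+80 = 746; mod 256 = 234 → ea.
Outer input = (K'⊕opad) ∥ inner = 01 5c 5c 5c 5c 5c 5c ∥ ea.
Outer hash (tag): sum = 1+92+92+92+92+92+92+234 = 787; mod 256 = 19 → 13.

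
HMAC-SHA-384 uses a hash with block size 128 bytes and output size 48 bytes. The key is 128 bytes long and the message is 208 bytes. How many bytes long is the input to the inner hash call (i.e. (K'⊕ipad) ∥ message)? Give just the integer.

336

Key is 128 ≤ 128 bytes, zero-padded: |K'| = 128.
Inner input = (K'⊕ipad) ∥ m → 128 + 208 = 336 bytes.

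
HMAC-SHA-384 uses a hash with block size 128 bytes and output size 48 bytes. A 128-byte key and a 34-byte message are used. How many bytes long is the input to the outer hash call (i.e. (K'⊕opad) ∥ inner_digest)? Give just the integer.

176

Key is 128 ≤ 128 bytes, zero-padded: |K'| = 128.
Outer input = (K'⊕opad) ∥ H(inner) → 128 + 48 = 176 bytes.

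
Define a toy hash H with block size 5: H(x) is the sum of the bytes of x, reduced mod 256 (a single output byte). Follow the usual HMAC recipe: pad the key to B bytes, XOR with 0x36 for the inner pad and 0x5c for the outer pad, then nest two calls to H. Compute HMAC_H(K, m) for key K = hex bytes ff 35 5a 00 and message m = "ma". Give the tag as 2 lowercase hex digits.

Key hex bytes ff 35 5a 00 is 4 bytes ≤ B = 5; zero-pad to 5 bytes: K' = ff 35 5a 00 00.
K' ⊕ ipad = c9 03 6c 36 36.  K' ⊕ opad = a3 69 06 5c 5c.
Inner input = (K'⊕ipad) ∥ m = c9 03 6c 36 36 ∥ 6d 61.
Inner hash: sum = 201+3+108+54+54+109+97 = 626; mod 256 = 114 → 72.
Outer input = (K'⊕opad) ∥ inner = a3 69 06 5c 5c ∥ 72.
Outer hash (tag): sum = 163+105+6+92+92+114 = 572; mod 256 = 60 → 3c.

3c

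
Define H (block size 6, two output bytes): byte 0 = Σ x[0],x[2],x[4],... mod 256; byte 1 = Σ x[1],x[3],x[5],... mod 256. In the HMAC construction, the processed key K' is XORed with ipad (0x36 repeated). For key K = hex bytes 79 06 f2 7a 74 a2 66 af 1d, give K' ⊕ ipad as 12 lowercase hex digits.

54e736363636

Key hex bytes 79 06 f2 7a 74 a2 66 af 1d is 9 bytes > B = 6, so hash it first: H(key) = 62 d1, then zero-pad to 6 bytes: K' = 62 d1 00 00 00 00.
XOR each byte with 0x36: 62⊕36=54, d1⊕36=e7, 00⊕36=36, 00⊕36=36, 00⊕36=36, 00⊕36=36.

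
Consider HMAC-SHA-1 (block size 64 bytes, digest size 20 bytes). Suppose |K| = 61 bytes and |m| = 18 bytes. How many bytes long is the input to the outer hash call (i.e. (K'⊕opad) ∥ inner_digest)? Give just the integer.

Key is 61 ≤ 64 bytes, zero-padded: |K'| = 64.
Outer input = (K'⊕opad) ∥ H(inner) → 64 + 20 = 84 bytes.

84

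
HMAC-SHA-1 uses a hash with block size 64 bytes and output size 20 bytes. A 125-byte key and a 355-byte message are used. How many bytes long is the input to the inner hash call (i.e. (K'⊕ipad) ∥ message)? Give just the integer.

419

Key is 125 > 64 bytes, so it is hashed to 20 bytes then zero-padded to 64: |K'| = 64.
Inner input = (K'⊕ipad) ∥ m → 64 + 355 = 419 bytes.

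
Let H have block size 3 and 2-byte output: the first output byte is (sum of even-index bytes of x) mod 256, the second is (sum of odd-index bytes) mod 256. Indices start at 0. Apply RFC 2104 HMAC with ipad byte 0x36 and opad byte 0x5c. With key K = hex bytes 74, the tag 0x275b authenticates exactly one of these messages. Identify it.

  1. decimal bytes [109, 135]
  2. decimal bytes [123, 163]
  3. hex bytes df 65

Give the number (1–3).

1

Key hex bytes 74 is 1 byte ≤ B = 3; zero-pad to 3 bytes: K' = 74 00 00.
K' ⊕ ipad = 42 36 36; K' ⊕ opad = 28 5c 5c.
m1: inner = H(42 36 36 6d 87) = ff a3; tag = H(28 5c 5c ff a3) = 275b ← matches
m2: inner = H(42 36 36 7b a3) = 1b b1; tag = H(28 5c 5c 1b b1) = 3577
m3: inner = H(42 36 36 df 65) = dd 15; tag = H(28 5c 5c dd 15) = 9939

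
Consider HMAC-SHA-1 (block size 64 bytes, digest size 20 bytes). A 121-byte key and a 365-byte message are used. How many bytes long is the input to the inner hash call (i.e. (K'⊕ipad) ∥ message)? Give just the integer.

429

Key is 121 > 64 bytes, so it is hashed to 20 bytes then zero-padded to 64: |K'| = 64.
Inner input = (K'⊕ipad) ∥ m → 64 + 365 = 429 bytes.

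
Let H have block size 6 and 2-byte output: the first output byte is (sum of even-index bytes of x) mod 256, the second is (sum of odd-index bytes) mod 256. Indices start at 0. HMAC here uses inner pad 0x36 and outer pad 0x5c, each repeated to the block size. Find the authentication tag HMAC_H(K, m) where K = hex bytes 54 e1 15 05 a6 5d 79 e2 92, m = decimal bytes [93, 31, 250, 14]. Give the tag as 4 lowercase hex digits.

Key hex bytes 54 e1 15 05 a6 5d 79 e2 92 is 9 bytes > B = 6, so hash it first: H(key) = 1a 25, then zero-pad to 6 bytes: K' = 1a 25 00 00 00 00.
K' ⊕ ipad = 2c 13 36 36 36 36.  K' ⊕ opad = 46 79 5c 5c 5c 5c.
Inner input = (K'⊕ipad) ∥ m = 2c 13 36 36 36 36 ∥ 5d 1f fa 0e.
Inner hash: even-index sum = 495 mod 256 = 239; odd-index sum = 172 mod 256 = 172 → ef ac.
Outer input = (K'⊕opad) ∥ inner = 46 79 5c 5c 5c 5c ∥ ef ac.
Outer hash (tag): even-index sum = 493 mod 256 = 237; odd-index sum = 477 mod 256 = 221 → ed dd.

eddd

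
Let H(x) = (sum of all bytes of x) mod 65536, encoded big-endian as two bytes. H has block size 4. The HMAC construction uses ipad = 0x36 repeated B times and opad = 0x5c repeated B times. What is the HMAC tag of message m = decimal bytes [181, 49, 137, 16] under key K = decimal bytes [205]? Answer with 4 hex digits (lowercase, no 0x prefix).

01c4

Key decimal bytes [205] = cd is 1 byte ≤ B = 4; zero-pad to 4 bytes: K' = cd 00 00 00.
K' ⊕ ipad = fb 36 36 36.  K' ⊕ opad = 91 5c 5c 5c.
Inner input = (K'⊕ipad) ∥ m = fb 36 36 36 ∥ b5 31 89 10.
Inner hash: sum = 251+54+54+54+181+49+137+16 = 796 → 03 1c.
Outer input = (K'⊕opad) ∥ inner = 91 5c 5c 5c ∥ 03 1c.
Outer hash (tag): sum = 145+92+92+92+3+28 = 452 → 01 c4.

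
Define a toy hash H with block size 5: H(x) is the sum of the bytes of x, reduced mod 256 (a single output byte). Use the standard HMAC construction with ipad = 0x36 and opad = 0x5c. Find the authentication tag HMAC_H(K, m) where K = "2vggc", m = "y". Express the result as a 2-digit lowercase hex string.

01

Key "2vggc" = 32 76 67 67 63 is exactly B = 5 bytes: K' = 32 76 67 67 63.
K' ⊕ ipad = 04 40 51 51 55.  K' ⊕ opad = 6e 2a 3b 3b 3f.
Inner input = (K'⊕ipad) ∥ m = 04 40 51 51 55 ∥ 79.
Inner hash: sum = 4+64+81+81+85+121 = 436; mod 256 = 180 → b4.
Outer input = (K'⊕opad) ∥ inner = 6e 2a 3b 3b 3f ∥ b4.
Outer hash (tag): sum = 110+42+59+59+63+180 = 513; mod 256 = 1 → 01.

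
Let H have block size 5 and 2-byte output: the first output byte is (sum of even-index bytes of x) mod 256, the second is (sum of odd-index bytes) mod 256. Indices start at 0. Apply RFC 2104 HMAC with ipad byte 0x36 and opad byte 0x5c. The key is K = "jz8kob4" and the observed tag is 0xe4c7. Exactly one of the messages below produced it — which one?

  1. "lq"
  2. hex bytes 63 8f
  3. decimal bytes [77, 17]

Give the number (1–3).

Key "jz8kob4" = 6a 7a 38 6b 6f 62 34 is 7 bytes > B = 5, so hash it first: H(key) = 45 47, then zero-pad to 5 bytes: K' = 45 47 00 00 00.
K' ⊕ ipad = 73 71 36 36 36; K' ⊕ opad = 19 1b 5c 5c 5c.
m1: inner = H(73 71 36 36 36 6c 71) = 50 13; tag = H(19 1b 5c 5c 5c 50 13) = e4c7 ← matches
m2: inner = H(73 71 36 36 36 63 8f) = 6e 0a; tag = H(19 1b 5c 5c 5c 6e 0a) = dbe5
m3: inner = H(73 71 36 36 36 4d 11) = f0 f4; tag = H(19 1b 5c 5c 5c f0 f4) = c567

1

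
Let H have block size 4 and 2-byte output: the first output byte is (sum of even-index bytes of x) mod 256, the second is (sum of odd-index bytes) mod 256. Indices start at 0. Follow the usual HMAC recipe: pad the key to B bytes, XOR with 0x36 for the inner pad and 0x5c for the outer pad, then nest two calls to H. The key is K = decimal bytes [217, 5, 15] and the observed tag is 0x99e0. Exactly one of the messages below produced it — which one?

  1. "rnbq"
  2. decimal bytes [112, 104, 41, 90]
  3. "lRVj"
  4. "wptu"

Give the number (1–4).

2

Key decimal bytes [217, 5, 15] = d9 05 0f is 3 bytes ≤ B = 4; zero-pad to 4 bytes: K' = d9 05 0f 00.
K' ⊕ ipad = ef 33 39 36; K' ⊕ opad = 85 59 53 5c.
m1: inner = H(ef 33 39 36 72 6e 62 71) = fc 48; tag = H(85 59 53 5c fc 48) = d4fd
m2: inner = H(ef 33 39 36 70 68 29 5a) = c1 2b; tag = H(85 59 53 5c c1 2b) = 99e0 ← matches
m3: inner = H(ef 33 39 36 6c 52 56 6a) = ea 25; tag = H(85 59 53 5c ea 25) = c2da
m4: inner = H(ef 33 39 36 77 70 74 75) = 13 4e; tag = H(85 59 53 5c 13 4e) = eb03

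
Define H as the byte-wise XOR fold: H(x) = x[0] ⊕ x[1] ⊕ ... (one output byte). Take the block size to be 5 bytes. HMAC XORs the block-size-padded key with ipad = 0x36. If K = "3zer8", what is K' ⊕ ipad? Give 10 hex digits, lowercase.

054c53440e

Key "3zer8" = 33 7a 65 72 38 is exactly B = 5 bytes: K' = 33 7a 65 72 38.
XOR each byte with 0x36: 33⊕36=05, 7a⊕36=4c, 65⊕36=53, 72⊕36=44, 38⊕36=0e.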